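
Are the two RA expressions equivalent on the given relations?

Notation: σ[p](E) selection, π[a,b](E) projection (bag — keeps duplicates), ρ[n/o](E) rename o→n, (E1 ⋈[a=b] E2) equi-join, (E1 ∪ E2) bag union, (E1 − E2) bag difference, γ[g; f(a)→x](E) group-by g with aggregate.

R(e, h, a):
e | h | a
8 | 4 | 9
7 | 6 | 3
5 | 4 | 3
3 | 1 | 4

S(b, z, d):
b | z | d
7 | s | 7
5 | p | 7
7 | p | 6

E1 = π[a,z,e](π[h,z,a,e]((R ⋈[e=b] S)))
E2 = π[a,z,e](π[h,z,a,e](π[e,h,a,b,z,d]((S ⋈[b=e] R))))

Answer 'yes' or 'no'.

E1 row counts bottom-up:
  R → 4
  S → 3
  (R ⋈[e=b] S) → 3
  π[h,z,a,e]((R ⋈[e=b] S)) → 3
  π[a,z,e](π[h,z,a,e]((R ⋈[e=b] S))) → 3
E2 row counts bottom-up:
  S → 3
  R → 4
  (S ⋈[b=e] R) → 3
  π[e,h,a,b,z,d]((S ⋈[b=e] R)) → 3
  π[h,z,a,e](π[e,h,a,b,z,d]((S ⋈[b=e] R))) → 3
  π[a,z,e](π[h,z,a,e](π[e,h,a,b,z,d]((S ⋈[b=e] R)))) → 3

E1 and E2 produce the same multiset:
a | z | e
3 | p | 5
3 | p | 7
3 | s | 7

yes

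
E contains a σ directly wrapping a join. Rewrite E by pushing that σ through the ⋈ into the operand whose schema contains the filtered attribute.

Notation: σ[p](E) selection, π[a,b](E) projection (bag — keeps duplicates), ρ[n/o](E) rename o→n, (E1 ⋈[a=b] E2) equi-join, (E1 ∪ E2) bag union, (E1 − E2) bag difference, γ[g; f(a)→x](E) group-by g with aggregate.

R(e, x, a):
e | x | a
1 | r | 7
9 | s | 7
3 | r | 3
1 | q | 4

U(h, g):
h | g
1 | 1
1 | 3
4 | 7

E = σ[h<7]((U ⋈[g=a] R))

σ filters on h, owned by the left side.
E' = (σ[h<7](U) ⋈[g=a] R)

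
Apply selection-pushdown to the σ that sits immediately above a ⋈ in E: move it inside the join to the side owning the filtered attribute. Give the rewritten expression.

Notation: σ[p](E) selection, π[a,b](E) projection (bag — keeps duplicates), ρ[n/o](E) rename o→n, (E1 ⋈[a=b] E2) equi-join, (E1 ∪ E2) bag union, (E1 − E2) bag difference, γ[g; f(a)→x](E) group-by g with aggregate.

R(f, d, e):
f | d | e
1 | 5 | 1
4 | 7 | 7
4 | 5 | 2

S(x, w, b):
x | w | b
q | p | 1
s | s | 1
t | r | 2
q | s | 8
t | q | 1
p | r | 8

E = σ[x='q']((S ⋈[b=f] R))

σ filters on x, owned by the left side.
E' = (σ[x='q'](S) ⋈[b=f] R)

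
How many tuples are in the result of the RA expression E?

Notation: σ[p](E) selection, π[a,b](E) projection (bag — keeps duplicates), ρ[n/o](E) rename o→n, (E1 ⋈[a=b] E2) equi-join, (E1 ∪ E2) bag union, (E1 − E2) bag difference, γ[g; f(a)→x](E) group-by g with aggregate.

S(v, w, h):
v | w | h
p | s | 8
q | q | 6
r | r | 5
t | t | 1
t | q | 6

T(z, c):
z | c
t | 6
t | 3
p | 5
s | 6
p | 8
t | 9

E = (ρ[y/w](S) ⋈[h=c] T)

Subexpression sizes:
  S → 5
  ρ[y/w](S) → 5
  T → 6
  (ρ[y/w](S) ⋈[h=c] T) → 6

|E| = 6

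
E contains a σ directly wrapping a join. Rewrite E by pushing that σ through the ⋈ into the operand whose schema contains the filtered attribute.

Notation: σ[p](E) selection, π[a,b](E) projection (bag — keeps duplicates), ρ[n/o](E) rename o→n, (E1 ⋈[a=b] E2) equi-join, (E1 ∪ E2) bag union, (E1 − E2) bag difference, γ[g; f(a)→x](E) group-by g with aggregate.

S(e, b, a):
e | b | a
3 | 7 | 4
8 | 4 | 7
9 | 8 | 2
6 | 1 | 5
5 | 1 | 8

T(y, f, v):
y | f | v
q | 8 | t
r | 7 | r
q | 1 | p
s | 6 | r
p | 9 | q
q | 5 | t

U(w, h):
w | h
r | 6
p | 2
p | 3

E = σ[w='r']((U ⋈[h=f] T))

σ filters on w, owned by the left side.
E' = (σ[w='r'](U) ⋈[h=f] T)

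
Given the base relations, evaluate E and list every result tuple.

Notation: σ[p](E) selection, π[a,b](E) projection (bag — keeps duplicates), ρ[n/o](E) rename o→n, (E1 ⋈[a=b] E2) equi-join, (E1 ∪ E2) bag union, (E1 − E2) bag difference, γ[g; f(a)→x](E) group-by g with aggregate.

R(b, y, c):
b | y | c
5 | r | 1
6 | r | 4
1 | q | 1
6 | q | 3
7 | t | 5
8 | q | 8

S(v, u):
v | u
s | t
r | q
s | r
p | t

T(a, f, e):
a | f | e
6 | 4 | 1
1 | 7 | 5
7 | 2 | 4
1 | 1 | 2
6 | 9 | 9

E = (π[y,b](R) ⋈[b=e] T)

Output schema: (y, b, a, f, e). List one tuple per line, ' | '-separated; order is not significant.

Subexpression sizes:
  R → 6
  π[y,b](R) → 6
  T → 5
  (π[y,b](R) ⋈[b=e] T) → 2

== RESULT ==
y | b | a | f | e
q | 1 | 6 | 4 | 1
r | 5 | 1 | 7 | 5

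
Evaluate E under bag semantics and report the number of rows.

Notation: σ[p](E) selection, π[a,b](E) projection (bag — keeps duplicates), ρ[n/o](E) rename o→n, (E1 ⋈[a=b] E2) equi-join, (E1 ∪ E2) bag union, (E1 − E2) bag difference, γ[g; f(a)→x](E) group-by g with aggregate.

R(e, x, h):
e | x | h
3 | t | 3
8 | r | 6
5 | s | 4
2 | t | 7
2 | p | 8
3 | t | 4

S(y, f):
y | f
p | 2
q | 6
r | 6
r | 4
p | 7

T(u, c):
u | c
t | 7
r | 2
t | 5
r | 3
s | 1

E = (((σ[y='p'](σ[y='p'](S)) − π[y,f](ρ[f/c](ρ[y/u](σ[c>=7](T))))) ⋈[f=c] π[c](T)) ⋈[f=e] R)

Subexpression sizes:
  S → 5
  σ[y='p'](S) → 2
  σ[y='p'](σ[y='p'](S)) → 2
  T → 5
  σ[c>=7](T) → 1
  ρ[y/u](σ[c>=7](T)) → 1
  ρ[f/c](ρ[y/u](σ[c>=7](T))) → 1
  π[y,f](ρ[f/c](ρ[y/u](σ[c>=7](T)))) → 1
  (σ[y='p'](σ[y='p'](S)) − π[y,f](ρ[f/c](ρ[y/u](σ[c>=7](T))))) → 2
  T → 5
  π[c](T) → 5
  ((σ[y='p'](σ[y='p'](S)) − π[y,f](ρ[f/c](ρ[y/u](σ[c>=7](T))))) ⋈[f=c] π[c](T)) → 2
  R → 6
  (((σ[y='p'](σ[y='p'](S)) − π[y,f](ρ[f/c](ρ[y/u](σ[c>=7](T))))) ⋈[f=c] π[c](T)) ⋈[f=e] R) → 2

|E| = 2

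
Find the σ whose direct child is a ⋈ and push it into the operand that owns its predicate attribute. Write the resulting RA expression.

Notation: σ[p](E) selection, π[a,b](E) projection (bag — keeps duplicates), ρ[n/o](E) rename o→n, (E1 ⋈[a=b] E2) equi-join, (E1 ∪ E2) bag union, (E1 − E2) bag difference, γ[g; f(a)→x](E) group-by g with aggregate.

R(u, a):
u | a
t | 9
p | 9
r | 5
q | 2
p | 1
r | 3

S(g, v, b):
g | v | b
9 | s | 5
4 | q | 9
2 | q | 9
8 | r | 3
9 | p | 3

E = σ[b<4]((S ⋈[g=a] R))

σ filters on b, owned by the left side.
E' = (σ[b<4](S) ⋈[g=a] R)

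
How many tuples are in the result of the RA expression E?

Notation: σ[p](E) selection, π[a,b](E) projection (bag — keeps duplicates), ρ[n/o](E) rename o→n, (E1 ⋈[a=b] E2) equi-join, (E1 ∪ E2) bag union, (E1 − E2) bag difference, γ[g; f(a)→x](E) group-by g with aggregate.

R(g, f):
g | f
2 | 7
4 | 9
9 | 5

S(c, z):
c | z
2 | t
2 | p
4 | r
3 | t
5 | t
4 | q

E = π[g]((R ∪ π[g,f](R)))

Stepwise |·|:
  R → 3
  R → 3
  π[g,f](R) → 3
  (R ∪ π[g,f](R)) → 6
  π[g]((R ∪ π[g,f](R))) → 6

|E| = 6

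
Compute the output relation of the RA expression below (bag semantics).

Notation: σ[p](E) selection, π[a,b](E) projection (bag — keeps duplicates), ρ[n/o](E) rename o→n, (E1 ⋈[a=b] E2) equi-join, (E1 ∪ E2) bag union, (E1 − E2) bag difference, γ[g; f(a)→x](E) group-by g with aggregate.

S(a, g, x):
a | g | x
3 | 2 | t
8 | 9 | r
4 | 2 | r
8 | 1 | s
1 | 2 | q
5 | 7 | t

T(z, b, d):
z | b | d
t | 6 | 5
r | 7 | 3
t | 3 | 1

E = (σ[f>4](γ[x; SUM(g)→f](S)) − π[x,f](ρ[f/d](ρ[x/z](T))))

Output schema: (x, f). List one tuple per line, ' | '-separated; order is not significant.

Subexpression sizes:
  S → 6
  γ[x; SUM(g)→f](S) → 4
  σ[f>4](γ[x; SUM(g)→f](S)) → 2
  T → 3
  ρ[x/z](T) → 3
  ρ[f/d](ρ[x/z](T)) → 3
  π[x,f](ρ[f/d](ρ[x/z](T))) → 3
  (σ[f>4](γ[x; SUM(g)→f](S)) − π[x,f](ρ[f/d](ρ[x/z](T)))) → 2

== RESULT ==
x | f
r | 11
t | 9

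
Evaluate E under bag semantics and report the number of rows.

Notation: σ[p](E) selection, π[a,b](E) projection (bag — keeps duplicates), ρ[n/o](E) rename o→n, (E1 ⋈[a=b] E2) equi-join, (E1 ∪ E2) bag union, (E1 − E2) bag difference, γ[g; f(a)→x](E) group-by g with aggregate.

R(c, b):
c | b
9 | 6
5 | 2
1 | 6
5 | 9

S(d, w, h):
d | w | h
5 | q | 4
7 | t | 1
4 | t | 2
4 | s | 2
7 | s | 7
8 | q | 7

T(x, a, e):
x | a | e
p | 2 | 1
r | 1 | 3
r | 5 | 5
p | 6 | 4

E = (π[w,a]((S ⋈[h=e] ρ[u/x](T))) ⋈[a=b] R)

Per-node cardinality:
  S → 6
  T → 4
  ρ[u/x](T) → 4
  (S ⋈[h=e] ρ[u/x](T)) → 2
  π[w,a]((S ⋈[h=e] ρ[u/x](T))) → 2
  R → 4
  (π[w,a]((S ⋈[h=e] ρ[u/x](T))) ⋈[a=b] R) → 3

|E| = 3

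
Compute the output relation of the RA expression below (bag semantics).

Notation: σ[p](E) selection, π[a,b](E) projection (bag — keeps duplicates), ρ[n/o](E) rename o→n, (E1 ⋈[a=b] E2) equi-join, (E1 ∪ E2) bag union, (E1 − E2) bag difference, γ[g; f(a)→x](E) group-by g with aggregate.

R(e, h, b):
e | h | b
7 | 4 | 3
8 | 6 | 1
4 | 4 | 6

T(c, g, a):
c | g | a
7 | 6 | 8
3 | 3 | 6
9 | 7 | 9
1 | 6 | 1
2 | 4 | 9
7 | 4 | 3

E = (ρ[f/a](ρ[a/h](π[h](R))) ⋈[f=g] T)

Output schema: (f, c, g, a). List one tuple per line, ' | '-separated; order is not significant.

Stepwise |·|:
  R → 3
  π[h](R) → 3
  ρ[a/h](π[h](R)) → 3
  ρ[f/a](ρ[a/h](π[h](R))) → 3
  T → 6
  (ρ[f/a](ρ[a/h](π[h](R))) ⋈[f=g] T) → 6

== RESULT ==
f | c | g | a
4 | 2 | 4 | 9
4 | 2 | 4 | 9
4 | 7 | 4 | 3
4 | 7 | 4 | 3
6 | 1 | 6 | 1
6 | 7 | 6 | 8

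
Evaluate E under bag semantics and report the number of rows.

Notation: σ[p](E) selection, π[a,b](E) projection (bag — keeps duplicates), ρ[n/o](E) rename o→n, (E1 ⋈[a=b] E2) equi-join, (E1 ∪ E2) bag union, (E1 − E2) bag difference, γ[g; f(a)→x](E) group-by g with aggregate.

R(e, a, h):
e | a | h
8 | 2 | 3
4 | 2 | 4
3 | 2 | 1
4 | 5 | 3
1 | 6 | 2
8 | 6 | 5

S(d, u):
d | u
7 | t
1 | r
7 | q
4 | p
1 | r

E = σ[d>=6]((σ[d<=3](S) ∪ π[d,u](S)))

Stepwise |·|:
  S → 5
  σ[d<=3](S) → 2
  S → 5
  π[d,u](S) → 5
  (σ[d<=3](S) ∪ π[d,u](S)) → 7
  σ[d>=6]((σ[d<=3](S) ∪ π[d,u](S))) → 2

|E| = 2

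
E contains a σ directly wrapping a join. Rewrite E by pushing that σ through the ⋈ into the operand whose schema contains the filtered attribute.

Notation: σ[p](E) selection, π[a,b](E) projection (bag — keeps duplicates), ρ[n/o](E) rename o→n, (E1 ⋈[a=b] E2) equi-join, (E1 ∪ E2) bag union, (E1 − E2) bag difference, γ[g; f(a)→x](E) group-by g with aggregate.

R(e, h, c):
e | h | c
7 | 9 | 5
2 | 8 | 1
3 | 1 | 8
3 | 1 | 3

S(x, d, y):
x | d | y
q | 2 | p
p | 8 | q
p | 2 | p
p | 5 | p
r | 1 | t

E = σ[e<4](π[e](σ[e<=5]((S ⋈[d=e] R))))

σ filters on e, owned by the right side.
E' = σ[e<4](π[e]((S ⋈[d=e] σ[e<=5](R))))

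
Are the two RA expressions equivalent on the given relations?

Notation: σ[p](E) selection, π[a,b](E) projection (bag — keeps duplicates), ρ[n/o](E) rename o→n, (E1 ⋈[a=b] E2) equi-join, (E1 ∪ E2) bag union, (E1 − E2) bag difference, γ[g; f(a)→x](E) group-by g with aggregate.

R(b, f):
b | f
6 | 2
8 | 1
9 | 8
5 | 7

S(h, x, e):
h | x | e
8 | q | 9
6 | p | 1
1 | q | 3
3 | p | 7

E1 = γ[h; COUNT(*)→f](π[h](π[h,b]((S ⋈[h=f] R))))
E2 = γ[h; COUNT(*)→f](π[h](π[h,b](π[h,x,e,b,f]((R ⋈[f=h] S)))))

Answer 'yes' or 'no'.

E1 subexpression sizes:
  S → 4
  R → 4
  (S ⋈[h=f] R) → 2
  π[h,b]((S ⋈[h=f] R)) → 2
  π[h](π[h,b]((S ⋈[h=f] R))) → 2
  γ[h; COUNT(*)→f](π[h](π[h,b]((S ⋈[h=f] R)))) → 2
E2 subexpression sizes:
  R → 4
  S → 4
  (R ⋈[f=h] S) → 2
  π[h,x,e,b,f]((R ⋈[f=h] S)) → 2
  π[h,b](π[h,x,e,b,f]((R ⋈[f=h] S))) → 2
  π[h](π[h,b](π[h,x,e,b,f]((R ⋈[f=h] S)))) → 2
  γ[h; COUNT(*)→f](π[h](π[h,b](π[h,x,e,b,f]((R ⋈[f=h] S))))) → 2

E1 and E2 produce the same multiset:
h | f
1 | 1
8 | 1

yes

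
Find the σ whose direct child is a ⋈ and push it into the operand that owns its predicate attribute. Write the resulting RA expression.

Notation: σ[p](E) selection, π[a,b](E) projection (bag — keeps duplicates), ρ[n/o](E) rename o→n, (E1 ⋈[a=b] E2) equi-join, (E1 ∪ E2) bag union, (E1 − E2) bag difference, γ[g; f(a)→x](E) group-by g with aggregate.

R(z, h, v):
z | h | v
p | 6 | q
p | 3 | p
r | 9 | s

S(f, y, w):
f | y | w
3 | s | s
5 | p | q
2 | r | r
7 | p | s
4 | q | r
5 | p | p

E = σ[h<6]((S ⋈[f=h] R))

σ filters on h, owned by the right side.
E' = (S ⋈[f=h] σ[h<6](R))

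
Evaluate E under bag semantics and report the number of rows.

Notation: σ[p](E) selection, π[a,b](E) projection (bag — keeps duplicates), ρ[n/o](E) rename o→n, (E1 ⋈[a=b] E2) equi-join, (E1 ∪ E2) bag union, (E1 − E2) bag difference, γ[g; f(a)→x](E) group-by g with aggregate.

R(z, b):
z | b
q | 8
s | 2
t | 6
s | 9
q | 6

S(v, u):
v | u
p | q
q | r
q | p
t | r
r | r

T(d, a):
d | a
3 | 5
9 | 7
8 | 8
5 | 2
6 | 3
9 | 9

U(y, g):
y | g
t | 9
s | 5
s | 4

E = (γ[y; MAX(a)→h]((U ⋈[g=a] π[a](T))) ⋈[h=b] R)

Per-node cardinality:
  U → 3
  T → 6
  π[a](T) → 6
  (U ⋈[g=a] π[a](T)) → 2
  γ[y; MAX(a)→h]((U ⋈[g=a] π[a](T))) → 2
  R → 5
  (γ[y; MAX(a)→h]((U ⋈[g=a] π[a](T))) ⋈[h=b] R) → 1

|E| = 1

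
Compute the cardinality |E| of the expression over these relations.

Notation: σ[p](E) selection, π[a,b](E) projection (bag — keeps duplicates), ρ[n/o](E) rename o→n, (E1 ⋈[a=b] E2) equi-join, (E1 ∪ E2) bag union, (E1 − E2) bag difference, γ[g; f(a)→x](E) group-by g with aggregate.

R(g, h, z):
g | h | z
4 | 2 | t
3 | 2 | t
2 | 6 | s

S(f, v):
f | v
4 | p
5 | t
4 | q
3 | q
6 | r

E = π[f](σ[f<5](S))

Subexpression sizes:
  S → 5
  σ[f<5](S) → 3
  π[f](σ[f<5](S)) → 3

|E| = 3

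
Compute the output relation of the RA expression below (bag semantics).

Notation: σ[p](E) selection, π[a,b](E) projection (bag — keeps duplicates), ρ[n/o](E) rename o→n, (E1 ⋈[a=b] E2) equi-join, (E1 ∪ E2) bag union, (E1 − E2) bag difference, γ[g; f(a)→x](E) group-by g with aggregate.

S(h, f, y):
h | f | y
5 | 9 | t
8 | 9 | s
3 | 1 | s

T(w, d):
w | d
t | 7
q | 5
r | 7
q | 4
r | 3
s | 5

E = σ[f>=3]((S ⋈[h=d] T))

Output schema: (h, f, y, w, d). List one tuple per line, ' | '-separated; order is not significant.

Row counts bottom-up:
  S → 3
  T → 6
  (S ⋈[h=d] T) → 3
  σ[f>=3]((S ⋈[h=d] T)) → 2

== RESULT ==
h | f | y | w | d
5 | 9 | t | q | 5
5 | 9 | t | s | 5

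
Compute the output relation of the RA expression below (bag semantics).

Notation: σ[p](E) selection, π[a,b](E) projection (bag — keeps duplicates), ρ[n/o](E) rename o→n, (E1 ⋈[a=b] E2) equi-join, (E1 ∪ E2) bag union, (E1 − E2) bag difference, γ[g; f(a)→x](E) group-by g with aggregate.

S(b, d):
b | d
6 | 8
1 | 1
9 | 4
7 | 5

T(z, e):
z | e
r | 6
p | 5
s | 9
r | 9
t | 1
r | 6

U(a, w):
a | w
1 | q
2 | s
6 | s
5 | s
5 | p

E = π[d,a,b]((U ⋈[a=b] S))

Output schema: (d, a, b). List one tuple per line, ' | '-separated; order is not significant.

Per-node cardinality:
  U → 5
  S → 4
  (U ⋈[a=b] S) → 2
  π[d,a,b]((U ⋈[a=b] S)) → 2

== RESULT ==
d | a | b
1 | 1 | 1
8 | 6 | 6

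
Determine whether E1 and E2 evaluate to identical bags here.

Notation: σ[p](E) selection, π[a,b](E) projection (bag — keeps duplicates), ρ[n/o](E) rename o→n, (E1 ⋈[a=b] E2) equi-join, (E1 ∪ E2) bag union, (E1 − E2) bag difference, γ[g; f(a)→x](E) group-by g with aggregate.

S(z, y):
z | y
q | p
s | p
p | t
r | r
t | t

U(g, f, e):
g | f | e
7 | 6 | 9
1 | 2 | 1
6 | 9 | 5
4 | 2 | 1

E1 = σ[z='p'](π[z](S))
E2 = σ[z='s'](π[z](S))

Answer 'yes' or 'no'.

E1 subexpression sizes:
  S → 5
  π[z](S) → 5
  σ[z='p'](π[z](S)) → 1
E2 subexpression sizes:
  S → 5
  π[z](S) → 5
  σ[z='s'](π[z](S)) → 1

E1 result:
z
p
E2 result:
z
s
Witness: ('p',) appears 1× in E1 but 0× in E2.

no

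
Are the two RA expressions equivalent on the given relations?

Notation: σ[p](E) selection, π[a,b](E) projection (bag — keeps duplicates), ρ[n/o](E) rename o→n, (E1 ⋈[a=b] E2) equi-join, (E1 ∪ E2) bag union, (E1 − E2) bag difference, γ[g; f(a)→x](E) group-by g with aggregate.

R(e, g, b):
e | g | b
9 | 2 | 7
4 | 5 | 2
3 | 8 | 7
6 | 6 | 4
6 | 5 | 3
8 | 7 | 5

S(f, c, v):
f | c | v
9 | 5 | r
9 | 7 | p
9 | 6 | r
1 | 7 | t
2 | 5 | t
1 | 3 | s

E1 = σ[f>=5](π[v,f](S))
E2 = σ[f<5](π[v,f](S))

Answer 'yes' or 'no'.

E1 subexpression sizes:
  S → 6
  π[v,f](S) → 6
  σ[f>=5](π[v,f](S)) → 3
E2 subexpression sizes:
  S → 6
  π[v,f](S) → 6
  σ[f<5](π[v,f](S)) → 3

E1 result:
v | f
p | 9
r | 9
r | 9
E2 result:
v | f
s | 1
t | 1
t | 2
Witness: ('s', 1) appears 0× in E1 but 1× in E2.

no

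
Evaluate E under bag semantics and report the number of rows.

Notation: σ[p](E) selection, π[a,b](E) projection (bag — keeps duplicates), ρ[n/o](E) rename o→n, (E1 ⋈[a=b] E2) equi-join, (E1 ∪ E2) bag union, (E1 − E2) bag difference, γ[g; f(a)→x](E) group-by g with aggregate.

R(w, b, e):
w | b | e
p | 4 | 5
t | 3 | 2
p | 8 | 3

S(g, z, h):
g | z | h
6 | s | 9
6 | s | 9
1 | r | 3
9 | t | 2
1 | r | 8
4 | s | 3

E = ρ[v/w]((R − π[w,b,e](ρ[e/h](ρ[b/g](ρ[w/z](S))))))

Row counts bottom-up:
  R → 3
  S → 6
  ρ[w/z](S) → 6
  ρ[b/g](ρ[w/z](S)) → 6
  ρ[e/h](ρ[b/g](ρ[w/z](S))) → 6
  π[w,b,e](ρ[e/h](ρ[b/g](ρ[w/z](S)))) → 6
  (R − π[w,b,e](ρ[e/h](ρ[b/g](ρ[w/z](S))))) → 3
  ρ[v/w]((R − π[w,b,e](ρ[e/h](ρ[b/g](ρ[w/z](S)))))) → 3

|E| = 3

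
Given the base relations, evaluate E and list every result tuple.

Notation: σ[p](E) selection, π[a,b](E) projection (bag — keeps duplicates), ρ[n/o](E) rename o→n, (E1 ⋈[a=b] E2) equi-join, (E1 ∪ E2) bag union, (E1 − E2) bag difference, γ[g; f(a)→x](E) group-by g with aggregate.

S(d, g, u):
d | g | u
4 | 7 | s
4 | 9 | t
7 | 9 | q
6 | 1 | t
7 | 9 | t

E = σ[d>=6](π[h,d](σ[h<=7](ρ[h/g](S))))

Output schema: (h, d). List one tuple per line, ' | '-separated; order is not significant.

Per-node cardinality:
  S → 5
  ρ[h/g](S) → 5
  σ[h<=7](ρ[h/g](S)) → 2
  π[h,d](σ[h<=7](ρ[h/g](S))) → 2
  σ[d>=6](π[h,d](σ[h<=7](ρ[h/g](S)))) → 1

== RESULT ==
h | d
1 | 6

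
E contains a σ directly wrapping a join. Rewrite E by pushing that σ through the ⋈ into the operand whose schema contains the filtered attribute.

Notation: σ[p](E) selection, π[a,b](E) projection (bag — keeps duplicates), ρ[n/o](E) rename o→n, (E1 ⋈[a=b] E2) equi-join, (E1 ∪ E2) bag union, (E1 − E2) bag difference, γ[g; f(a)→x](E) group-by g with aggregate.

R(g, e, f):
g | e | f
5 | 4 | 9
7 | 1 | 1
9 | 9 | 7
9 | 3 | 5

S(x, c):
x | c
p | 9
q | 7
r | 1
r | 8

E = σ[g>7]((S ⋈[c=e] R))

σ filters on g, owned by the right side.
E' = (S ⋈[c=e] σ[g>7](R))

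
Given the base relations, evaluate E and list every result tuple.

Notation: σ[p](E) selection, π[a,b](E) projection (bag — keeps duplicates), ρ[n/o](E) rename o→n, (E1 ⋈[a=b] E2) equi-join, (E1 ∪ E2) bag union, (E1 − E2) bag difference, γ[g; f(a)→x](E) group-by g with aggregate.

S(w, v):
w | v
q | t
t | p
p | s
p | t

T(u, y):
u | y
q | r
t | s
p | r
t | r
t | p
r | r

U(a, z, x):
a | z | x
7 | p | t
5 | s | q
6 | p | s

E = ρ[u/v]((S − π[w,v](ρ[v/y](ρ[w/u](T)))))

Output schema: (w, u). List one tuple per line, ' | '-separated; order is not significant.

Row counts bottom-up:
  S → 4
  T → 6
  ρ[w/u](T) → 6
  ρ[v/y](ρ[w/u](T)) → 6
  π[w,v](ρ[v/y](ρ[w/u](T))) → 6
  (S − π[w,v](ρ[v/y](ρ[w/u](T)))) → 3
  ρ[u/v]((S − π[w,v](ρ[v/y](ρ[w/u](T))))) → 3

== RESULT ==
w | u
p | s
p | t
q | t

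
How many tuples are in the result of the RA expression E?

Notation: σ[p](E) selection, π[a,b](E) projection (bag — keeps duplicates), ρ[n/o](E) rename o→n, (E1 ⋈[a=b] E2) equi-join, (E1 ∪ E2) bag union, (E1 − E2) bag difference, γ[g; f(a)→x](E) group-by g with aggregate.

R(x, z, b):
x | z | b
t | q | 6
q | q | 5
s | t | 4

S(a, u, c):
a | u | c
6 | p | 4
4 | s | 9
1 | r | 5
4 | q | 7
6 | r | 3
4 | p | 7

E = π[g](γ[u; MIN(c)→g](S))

Stepwise |·|:
  S → 6
  γ[u; MIN(c)→g](S) → 4
  π[g](γ[u; MIN(c)→g](S)) → 4

|E| = 4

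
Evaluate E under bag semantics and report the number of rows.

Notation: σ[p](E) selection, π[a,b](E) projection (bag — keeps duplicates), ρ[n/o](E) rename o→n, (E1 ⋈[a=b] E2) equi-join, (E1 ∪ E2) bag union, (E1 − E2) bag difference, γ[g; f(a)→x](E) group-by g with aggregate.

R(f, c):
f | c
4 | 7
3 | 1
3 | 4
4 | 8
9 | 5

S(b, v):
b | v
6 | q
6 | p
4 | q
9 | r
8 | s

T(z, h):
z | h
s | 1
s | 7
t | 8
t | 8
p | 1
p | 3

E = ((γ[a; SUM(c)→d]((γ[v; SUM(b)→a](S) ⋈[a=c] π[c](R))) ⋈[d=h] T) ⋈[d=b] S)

Stepwise |·|:
  S → 5
  γ[v; SUM(b)→a](S) → 4
  R → 5
  π[c](R) → 5
  (γ[v; SUM(b)→a](S) ⋈[a=c] π[c](R)) → 1
  γ[a; SUM(c)→d]((γ[v; SUM(b)→a](S) ⋈[a=c] π[c](R))) → 1
  T → 6
  (γ[a; SUM(c)→d]((γ[v; SUM(b)→a](S) ⋈[a=c] π[c](R))) ⋈[d=h] T) → 2
  S → 5
  ((γ[a; SUM(c)→d]((γ[v; SUM(b)→a](S) ⋈[a=c] π[c](R))) ⋈[d=h] T) ⋈[d=b] S) → 2

|E| = 2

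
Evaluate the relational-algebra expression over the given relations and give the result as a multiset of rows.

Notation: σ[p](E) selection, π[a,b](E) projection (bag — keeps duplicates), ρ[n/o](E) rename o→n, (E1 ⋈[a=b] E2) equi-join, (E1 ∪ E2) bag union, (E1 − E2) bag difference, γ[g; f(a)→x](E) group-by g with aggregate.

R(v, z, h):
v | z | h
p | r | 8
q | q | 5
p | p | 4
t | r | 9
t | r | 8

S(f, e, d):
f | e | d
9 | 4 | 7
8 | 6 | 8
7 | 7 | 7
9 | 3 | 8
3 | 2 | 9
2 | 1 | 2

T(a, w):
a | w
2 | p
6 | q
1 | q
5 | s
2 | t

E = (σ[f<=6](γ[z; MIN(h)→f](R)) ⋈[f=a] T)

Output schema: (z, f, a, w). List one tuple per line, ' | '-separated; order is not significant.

Subexpression sizes:
  R → 5
  γ[z; MIN(h)→f](R) → 3
  σ[f<=6](γ[z; MIN(h)→f](R)) → 2
  T → 5
  (σ[f<=6](γ[z; MIN(h)→f](R)) ⋈[f=a] T) → 1

== RESULT ==
z | f | a | w
q | 5 | 5 | s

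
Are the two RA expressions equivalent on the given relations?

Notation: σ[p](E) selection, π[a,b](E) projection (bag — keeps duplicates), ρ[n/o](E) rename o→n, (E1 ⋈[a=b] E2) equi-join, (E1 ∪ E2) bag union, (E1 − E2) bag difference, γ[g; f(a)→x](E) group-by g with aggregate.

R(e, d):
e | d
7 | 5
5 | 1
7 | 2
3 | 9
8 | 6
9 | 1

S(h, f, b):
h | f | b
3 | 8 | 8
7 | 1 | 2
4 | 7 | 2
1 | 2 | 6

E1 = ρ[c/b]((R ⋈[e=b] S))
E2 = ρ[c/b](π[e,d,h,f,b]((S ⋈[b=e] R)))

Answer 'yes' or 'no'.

E1 subexpression sizes:
  R → 6
  S → 4
  (R ⋈[e=b] S) → 1
  ρ[c/b]((R ⋈[e=b] S)) → 1
E2 subexpression sizes:
  S → 4
  R → 6
  (S ⋈[b=e] R) → 1
  π[e,d,h,f,b]((S ⋈[b=e] R)) → 1
  ρ[c/b](π[e,d,h,f,b]((S ⋈[b=e] R))) → 1

E1 and E2 produce the same multiset:
e | d | h | f | c
8 | 6 | 3 | 8 | 8

yes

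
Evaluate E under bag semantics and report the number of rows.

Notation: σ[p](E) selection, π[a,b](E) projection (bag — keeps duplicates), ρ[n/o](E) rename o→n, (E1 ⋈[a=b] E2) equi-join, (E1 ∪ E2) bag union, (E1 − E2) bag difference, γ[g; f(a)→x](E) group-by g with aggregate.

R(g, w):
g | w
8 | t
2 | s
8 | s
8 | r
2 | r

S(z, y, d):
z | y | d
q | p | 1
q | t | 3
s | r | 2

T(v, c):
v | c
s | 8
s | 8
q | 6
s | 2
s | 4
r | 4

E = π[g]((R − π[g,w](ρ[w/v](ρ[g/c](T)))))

Row counts bottom-up:
  R → 5
  T → 6
  ρ[g/c](T) → 6
  ρ[w/v](ρ[g/c](T)) → 6
  π[g,w](ρ[w/v](ρ[g/c](T))) → 6
  (R − π[g,w](ρ[w/v](ρ[g/c](T)))) → 3
  π[g]((R − π[g,w](ρ[w/v](ρ[g/c](T))))) → 3

|E| = 3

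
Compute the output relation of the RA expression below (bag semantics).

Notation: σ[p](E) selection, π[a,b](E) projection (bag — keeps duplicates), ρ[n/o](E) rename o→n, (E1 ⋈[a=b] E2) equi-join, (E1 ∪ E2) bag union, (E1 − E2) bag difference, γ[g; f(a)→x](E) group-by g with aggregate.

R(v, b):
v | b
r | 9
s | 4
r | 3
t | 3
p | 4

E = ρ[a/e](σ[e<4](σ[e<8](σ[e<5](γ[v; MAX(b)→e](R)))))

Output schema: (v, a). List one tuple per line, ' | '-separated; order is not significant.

Subexpression sizes:
  R → 5
  γ[v; MAX(b)→e](R) → 4
  σ[e<5](γ[v; MAX(b)→e](R)) → 3
  σ[e<8](σ[e<5](γ[v; MAX(b)→e](R))) → 3
  σ[e<4](σ[e<8](σ[e<5](γ[v; MAX(b)→e](R)))) → 1
  ρ[a/e](σ[e<4](σ[e<8](σ[e<5](γ[v; MAX(b)→e](R))))) → 1

== RESULT ==
v | a
t | 3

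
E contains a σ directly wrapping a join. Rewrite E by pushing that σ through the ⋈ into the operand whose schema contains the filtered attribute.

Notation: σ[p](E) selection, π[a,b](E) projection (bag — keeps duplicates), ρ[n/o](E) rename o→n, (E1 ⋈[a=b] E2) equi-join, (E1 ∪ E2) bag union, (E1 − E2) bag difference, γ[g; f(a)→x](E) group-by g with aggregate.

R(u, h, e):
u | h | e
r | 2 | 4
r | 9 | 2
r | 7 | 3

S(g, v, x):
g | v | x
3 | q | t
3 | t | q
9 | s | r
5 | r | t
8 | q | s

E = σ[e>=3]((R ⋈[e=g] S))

σ filters on e, owned by the left side.
E' = (σ[e>=3](R) ⋈[e=g] S)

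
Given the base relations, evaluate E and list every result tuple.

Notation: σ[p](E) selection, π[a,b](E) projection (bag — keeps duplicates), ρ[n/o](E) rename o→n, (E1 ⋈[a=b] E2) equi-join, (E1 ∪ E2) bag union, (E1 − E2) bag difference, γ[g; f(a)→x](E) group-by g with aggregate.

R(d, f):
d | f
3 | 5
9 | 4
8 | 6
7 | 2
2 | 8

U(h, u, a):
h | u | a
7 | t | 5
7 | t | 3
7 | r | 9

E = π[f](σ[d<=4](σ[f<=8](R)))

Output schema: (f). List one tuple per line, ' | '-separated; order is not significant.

Subexpression sizes:
  R → 5
  σ[f<=8](R) → 5
  σ[d<=4](σ[f<=8](R)) → 2
  π[f](σ[d<=4](σ[f<=8](R))) → 2

== RESULT ==
f
5
8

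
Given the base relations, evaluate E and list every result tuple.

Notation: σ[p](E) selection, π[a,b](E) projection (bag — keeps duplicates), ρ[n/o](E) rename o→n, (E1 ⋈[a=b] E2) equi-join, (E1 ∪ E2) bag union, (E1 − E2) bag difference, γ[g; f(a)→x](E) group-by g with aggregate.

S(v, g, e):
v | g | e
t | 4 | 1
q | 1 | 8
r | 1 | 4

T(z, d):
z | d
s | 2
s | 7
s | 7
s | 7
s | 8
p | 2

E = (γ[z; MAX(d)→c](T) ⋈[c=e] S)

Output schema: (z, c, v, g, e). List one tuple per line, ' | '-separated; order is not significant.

Stepwise |·|:
  T → 6
  γ[z; MAX(d)→c](T) → 2
  S → 3
  (γ[z; MAX(d)→c](T) ⋈[c=e] S) → 1

== RESULT ==
z | c | v | g | e
s | 8 | q | 1 | 8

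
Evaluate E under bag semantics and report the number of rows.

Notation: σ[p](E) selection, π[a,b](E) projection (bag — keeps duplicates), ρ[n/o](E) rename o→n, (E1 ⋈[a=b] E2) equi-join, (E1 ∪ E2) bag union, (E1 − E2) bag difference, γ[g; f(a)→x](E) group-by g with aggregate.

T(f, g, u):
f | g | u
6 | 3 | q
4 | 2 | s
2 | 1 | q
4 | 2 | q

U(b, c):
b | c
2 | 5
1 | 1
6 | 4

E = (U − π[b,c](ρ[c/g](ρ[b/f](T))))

Row counts bottom-up:
  U → 3
  T → 4
  ρ[b/f](T) → 4
  ρ[c/g](ρ[b/f](T)) → 4
  π[b,c](ρ[c/g](ρ[b/f](T))) → 4
  (U − π[b,c](ρ[c/g](ρ[b/f](T)))) → 3

|E| = 3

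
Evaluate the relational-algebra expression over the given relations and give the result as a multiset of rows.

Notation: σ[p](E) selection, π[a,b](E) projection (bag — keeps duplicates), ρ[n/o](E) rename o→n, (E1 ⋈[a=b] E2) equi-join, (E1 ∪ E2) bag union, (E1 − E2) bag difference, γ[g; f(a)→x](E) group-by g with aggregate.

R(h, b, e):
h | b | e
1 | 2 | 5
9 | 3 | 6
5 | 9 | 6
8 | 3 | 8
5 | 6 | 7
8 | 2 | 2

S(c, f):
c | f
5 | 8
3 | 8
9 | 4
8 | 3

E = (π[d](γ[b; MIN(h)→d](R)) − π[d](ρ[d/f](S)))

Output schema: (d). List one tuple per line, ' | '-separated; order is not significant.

Row counts bottom-up:
  R → 6
  γ[b; MIN(h)→d](R) → 4
  π[d](γ[b; MIN(h)→d](R)) → 4
  S → 4
  ρ[d/f](S) → 4
  π[d](ρ[d/f](S)) → 4
  (π[d](γ[b; MIN(h)→d](R)) − π[d](ρ[d/f](S))) → 3

== RESULT ==
d
1
5
5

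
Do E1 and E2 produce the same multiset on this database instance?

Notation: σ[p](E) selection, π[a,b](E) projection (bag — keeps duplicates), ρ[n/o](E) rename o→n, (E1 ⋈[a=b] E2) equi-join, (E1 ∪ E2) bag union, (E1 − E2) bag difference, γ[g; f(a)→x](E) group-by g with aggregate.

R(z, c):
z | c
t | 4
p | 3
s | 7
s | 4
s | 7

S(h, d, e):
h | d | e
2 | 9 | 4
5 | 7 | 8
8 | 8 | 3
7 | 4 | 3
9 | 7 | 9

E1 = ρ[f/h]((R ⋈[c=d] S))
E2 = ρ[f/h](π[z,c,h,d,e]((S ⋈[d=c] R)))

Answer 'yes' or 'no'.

E1 stepwise |·|:
  R → 5
  S → 5
  (R ⋈[c=d] S) → 6
  ρ[f/h]((R ⋈[c=d] S)) → 6
E2 stepwise |·|:
  S → 5
  R → 5
  (S ⋈[d=c] R) → 6
  π[z,c,h,d,e]((S ⋈[d=c] R)) → 6
  ρ[f/h](π[z,c,h,d,e]((S ⋈[d=c] R))) → 6

E1 and E2 produce the same multiset:
z | c | f | d | e
s | 4 | 7 | 4 | 3
s | 7 | 5 | 7 | 8
s | 7 | 5 | 7 | 8
s | 7 | 9 | 7 | 9
s | 7 | 9 | 7 | 9
t | 4 | 7 | 4 | 3

yes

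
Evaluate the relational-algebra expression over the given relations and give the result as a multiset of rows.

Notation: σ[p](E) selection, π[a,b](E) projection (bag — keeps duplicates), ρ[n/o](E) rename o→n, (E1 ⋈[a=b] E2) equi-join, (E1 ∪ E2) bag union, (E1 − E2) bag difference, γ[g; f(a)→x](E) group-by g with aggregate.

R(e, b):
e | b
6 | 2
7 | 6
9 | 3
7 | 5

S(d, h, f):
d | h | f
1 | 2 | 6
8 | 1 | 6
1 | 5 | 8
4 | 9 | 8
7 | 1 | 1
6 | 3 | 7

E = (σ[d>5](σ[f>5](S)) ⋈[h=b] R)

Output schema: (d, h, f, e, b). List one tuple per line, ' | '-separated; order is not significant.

Row counts bottom-up:
  S → 6
  σ[f>5](S) → 5
  σ[d>5](σ[f>5](S)) → 2
  R → 4
  (σ[d>5](σ[f>5](S)) ⋈[h=b] R) → 1

== RESULT ==
d | h | f | e | b
6 | 3 | 7 | 9 | 3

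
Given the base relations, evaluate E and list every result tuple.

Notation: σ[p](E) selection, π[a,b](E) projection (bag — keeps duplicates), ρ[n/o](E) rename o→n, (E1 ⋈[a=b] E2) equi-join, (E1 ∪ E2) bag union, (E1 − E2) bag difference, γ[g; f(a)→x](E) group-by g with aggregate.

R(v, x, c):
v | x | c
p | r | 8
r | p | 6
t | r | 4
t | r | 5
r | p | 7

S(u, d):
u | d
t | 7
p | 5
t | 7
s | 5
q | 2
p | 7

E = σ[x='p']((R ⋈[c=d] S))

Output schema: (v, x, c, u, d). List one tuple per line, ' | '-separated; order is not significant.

Row counts bottom-up:
  R → 5
  S → 6
  (R ⋈[c=d] S) → 5
  σ[x='p']((R ⋈[c=d] S)) → 3

== RESULT ==
v | x | c | u | d
r | p | 7 | p | 7
r | p | 7 | t | 7
r | p | 7 | t | 7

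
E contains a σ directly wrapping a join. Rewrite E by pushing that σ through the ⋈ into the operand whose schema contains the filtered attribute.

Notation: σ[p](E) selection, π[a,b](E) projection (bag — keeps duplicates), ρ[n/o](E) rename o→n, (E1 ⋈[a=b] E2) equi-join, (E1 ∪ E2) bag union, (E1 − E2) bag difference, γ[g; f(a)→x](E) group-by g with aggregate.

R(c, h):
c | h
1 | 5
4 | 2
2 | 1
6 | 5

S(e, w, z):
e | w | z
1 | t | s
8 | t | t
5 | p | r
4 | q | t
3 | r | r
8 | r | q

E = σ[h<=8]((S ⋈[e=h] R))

σ filters on h, owned by the right side.
E' = (S ⋈[e=h] σ[h<=8](R))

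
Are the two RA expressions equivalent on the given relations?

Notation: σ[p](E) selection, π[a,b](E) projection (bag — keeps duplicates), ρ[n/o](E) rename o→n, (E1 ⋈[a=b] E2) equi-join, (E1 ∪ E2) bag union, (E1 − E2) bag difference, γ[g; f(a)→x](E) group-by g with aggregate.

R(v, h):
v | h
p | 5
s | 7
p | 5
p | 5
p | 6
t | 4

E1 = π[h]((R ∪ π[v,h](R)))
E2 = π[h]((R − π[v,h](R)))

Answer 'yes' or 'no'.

E1 row counts bottom-up:
  R → 6
  R → 6
  π[v,h](R) → 6
  (R ∪ π[v,h](R)) → 12
  π[h]((R ∪ π[v,h](R))) → 12
E2 row counts bottom-up:
  R → 6
  R → 6
  π[v,h](R) → 6
  (R − π[v,h](R)) → 0
  π[h]((R − π[v,h](R))) → 0

E1 result:
h
4
4
5
5
5
5
5
5
6
6
7
7
E2 result:
h
(0 rows)
Witness: (6,) appears 2× in E1 but 0× in E2.

no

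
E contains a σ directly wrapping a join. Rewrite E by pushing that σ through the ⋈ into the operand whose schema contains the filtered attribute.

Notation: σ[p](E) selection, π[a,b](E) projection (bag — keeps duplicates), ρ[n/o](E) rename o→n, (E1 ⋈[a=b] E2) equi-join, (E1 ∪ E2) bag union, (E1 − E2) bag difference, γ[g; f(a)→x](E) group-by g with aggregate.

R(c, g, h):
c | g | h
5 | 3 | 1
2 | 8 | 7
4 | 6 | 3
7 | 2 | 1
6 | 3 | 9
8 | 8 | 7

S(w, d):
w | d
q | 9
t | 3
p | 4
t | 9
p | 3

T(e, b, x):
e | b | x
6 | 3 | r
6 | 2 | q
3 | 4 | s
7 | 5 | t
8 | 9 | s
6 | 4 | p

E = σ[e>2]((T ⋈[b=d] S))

σ filters on e, owned by the left side.
E' = (σ[e>2](T) ⋈[b=d] S)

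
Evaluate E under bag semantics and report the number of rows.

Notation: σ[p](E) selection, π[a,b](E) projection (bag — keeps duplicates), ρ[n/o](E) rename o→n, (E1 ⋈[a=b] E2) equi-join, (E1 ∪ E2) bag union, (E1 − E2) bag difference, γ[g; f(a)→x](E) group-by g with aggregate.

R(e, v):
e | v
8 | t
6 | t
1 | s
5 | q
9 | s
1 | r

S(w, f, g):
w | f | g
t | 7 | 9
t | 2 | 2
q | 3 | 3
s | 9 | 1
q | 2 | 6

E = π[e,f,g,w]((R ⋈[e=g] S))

Stepwise |·|:
  R → 6
  S → 5
  (R ⋈[e=g] S) → 4
  π[e,f,g,w]((R ⋈[e=g] S)) → 4

|E| = 4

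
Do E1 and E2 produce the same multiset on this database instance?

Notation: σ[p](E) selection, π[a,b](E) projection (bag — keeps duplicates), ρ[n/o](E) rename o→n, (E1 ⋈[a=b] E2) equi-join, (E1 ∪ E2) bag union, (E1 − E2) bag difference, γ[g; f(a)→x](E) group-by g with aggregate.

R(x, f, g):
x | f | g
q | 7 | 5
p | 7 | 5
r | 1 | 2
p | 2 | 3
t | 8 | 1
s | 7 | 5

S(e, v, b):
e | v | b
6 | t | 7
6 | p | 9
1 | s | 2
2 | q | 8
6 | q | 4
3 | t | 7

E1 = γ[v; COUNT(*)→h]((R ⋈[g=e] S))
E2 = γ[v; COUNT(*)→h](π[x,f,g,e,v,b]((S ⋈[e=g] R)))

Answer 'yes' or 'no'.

E1 stepwise |·|:
  R → 6
  S → 6
  (R ⋈[g=e] S) → 3
  γ[v; COUNT(*)→h]((R ⋈[g=e] S)) → 3
E2 stepwise |·|:
  S → 6
  R → 6
  (S ⋈[e=g] R) → 3
  π[x,f,g,e,v,b]((S ⋈[e=g] R)) → 3
  γ[v; COUNT(*)→h](π[x,f,g,e,v,b]((S ⋈[e=g] R))) → 3

E1 and E2 produce the same multiset:
v | h
q | 1
s | 1
t | 1

yes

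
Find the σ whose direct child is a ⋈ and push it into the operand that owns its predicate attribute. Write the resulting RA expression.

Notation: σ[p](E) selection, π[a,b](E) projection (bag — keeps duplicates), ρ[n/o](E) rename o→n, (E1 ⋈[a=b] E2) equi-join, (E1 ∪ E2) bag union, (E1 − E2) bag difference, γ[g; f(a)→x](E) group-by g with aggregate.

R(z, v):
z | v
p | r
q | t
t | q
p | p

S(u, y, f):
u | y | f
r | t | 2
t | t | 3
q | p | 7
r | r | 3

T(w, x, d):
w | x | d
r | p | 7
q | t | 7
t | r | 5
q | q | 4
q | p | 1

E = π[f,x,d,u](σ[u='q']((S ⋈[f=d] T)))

σ filters on u, owned by the left side.
E' = π[f,x,d,u]((σ[u='q'](S) ⋈[f=d] T))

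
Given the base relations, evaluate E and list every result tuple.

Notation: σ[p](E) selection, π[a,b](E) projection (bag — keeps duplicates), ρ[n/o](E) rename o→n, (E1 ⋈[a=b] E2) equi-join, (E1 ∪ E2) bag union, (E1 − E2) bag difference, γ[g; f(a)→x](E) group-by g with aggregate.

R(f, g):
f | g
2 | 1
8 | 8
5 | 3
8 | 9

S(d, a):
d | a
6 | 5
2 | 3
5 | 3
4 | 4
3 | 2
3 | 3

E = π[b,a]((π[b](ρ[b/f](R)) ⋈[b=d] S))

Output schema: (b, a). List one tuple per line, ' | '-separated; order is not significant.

Per-node cardinality:
  R → 4
  ρ[b/f](R) → 4
  π[b](ρ[b/f](R)) → 4
  S → 6
  (π[b](ρ[b/f](R)) ⋈[b=d] S) → 2
  π[b,a]((π[b](ρ[b/f](R)) ⋈[b=d] S)) → 2

== RESULT ==
b | a
2 | 3
5 | 3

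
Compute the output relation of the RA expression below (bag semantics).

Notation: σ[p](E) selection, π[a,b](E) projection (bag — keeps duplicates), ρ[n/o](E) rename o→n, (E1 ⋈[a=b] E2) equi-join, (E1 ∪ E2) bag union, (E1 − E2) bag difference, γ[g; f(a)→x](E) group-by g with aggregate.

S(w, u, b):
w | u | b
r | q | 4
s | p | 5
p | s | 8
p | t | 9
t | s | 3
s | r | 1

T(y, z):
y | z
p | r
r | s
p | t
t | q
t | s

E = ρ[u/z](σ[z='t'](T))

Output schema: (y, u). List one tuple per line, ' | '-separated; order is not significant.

Subexpression sizes:
  T → 5
  σ[z='t'](T) → 1
  ρ[u/z](σ[z='t'](T)) → 1

== RESULT ==
y | u
p | t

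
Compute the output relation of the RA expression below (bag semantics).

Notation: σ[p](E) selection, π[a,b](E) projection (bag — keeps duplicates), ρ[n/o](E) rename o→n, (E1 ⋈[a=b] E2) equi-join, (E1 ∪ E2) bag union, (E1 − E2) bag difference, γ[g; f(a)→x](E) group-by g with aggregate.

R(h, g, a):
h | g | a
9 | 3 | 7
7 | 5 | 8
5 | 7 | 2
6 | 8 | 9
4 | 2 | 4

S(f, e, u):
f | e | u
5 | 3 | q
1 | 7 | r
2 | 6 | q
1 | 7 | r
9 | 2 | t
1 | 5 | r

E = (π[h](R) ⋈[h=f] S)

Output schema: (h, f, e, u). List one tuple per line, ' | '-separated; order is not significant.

Stepwise |·|:
  R → 5
  π[h](R) → 5
  S → 6
  (π[h](R) ⋈[h=f] S) → 2

== RESULT ==
h | f | e | u
5 | 5 | 3 | q
9 | 9 | 2 | t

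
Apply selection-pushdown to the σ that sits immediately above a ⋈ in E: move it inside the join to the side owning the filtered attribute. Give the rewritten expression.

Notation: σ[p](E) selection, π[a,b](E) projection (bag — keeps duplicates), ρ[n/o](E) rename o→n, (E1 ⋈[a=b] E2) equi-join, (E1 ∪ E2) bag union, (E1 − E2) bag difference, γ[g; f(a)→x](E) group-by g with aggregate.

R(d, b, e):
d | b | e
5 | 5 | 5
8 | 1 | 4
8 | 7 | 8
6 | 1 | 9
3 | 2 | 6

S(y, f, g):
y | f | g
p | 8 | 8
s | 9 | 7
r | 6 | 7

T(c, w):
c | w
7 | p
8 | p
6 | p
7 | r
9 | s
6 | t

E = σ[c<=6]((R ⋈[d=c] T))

σ filters on c, owned by the right side.
E' = (R ⋈[d=c] σ[c<=6](T))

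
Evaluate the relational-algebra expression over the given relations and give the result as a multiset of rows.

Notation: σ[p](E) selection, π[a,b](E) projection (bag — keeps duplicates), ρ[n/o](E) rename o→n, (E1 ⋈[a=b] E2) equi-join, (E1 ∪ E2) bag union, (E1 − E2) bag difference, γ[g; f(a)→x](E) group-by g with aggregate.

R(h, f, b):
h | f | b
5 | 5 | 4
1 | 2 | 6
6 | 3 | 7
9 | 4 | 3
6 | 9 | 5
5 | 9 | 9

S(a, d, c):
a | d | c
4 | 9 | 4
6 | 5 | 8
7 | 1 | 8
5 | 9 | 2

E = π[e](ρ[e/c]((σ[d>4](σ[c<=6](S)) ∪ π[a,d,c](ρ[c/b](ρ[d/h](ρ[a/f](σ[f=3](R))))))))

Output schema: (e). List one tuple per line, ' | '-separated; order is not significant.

Row counts bottom-up:
  S → 4
  σ[c<=6](S) → 2
  σ[d>4](σ[c<=6](S)) → 2
  R → 6
  σ[f=3](R) → 1
  ρ[a/f](σ[f=3](R)) → 1
  ρ[d/h](ρ[a/f](σ[f=3](R))) → 1
  ρ[c/b](ρ[d/h](ρ[a/f](σ[f=3](R)))) → 1
  π[a,d,c](ρ[c/b](ρ[d/h](ρ[a/f](σ[f=3](R))))) → 1
  (σ[d>4](σ[c<=6](S)) ∪ π[a,d,c](ρ[c/b](ρ[d/h](ρ[a/f](σ[f=3](R)))))) → 3
  ρ[e/c]((σ[d>4](σ[c<=6](S)) ∪ π[a,d,c](ρ[c/b](ρ[d/h](ρ[a/f](σ[f=3](R))))))) → 3
  π[e](ρ[e/c]((σ[d>4](σ[c<=6](S)) ∪ π[a,d,c](ρ[c/b](ρ[d/h](ρ[a/f](σ[f=3](R)))))))) → 3

== RESULT ==
e
2
4
7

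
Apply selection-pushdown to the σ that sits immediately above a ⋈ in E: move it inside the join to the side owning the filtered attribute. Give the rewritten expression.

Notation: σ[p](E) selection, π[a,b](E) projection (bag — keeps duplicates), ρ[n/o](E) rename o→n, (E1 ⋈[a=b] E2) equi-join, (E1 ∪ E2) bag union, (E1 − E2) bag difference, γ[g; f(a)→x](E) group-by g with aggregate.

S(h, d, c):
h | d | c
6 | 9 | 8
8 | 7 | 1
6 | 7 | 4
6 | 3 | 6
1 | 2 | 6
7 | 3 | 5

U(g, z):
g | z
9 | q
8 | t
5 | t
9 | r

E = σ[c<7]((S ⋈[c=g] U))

σ filters on c, owned by the left side.
E' = (σ[c<7](S) ⋈[c=g] U)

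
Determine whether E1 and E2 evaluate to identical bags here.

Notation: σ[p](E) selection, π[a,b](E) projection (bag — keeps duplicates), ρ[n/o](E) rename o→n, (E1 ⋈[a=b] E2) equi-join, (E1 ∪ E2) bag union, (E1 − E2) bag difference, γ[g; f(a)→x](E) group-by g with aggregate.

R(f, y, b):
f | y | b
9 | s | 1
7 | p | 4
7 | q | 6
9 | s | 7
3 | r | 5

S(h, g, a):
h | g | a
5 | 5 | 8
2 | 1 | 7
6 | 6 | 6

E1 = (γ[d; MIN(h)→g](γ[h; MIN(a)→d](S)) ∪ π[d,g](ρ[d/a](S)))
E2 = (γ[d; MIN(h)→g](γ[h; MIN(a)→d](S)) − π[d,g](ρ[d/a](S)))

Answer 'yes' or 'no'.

E1 row counts bottom-up:
  S → 3
  γ[h; MIN(a)→d](S) → 3
  γ[d; MIN(h)→g](γ[h; MIN(a)→d](S)) → 3
  S → 3
  ρ[d/a](S) → 3
  π[d,g](ρ[d/a](S)) → 3
  (γ[d; MIN(h)→g](γ[h; MIN(a)→d](S)) ∪ π[d,g](ρ[d/a](S))) → 6
E2 row counts bottom-up:
  S → 3
  γ[h; MIN(a)→d](S) → 3
  γ[d; MIN(h)→g](γ[h; MIN(a)→d](S)) → 3
  S → 3
  ρ[d/a](S) → 3
  π[d,g](ρ[d/a](S)) → 3
  (γ[d; MIN(h)→g](γ[h; MIN(a)→d](S)) − π[d,g](ρ[d/a](S))) → 1

E1 result:
d | g
6 | 6
6 | 6
7 | 1
7 | 2
8 | 5
8 | 5
E2 result:
d | g
7 | 2
Witness: (7, 1) appears 1× in E1 but 0× in E2.

no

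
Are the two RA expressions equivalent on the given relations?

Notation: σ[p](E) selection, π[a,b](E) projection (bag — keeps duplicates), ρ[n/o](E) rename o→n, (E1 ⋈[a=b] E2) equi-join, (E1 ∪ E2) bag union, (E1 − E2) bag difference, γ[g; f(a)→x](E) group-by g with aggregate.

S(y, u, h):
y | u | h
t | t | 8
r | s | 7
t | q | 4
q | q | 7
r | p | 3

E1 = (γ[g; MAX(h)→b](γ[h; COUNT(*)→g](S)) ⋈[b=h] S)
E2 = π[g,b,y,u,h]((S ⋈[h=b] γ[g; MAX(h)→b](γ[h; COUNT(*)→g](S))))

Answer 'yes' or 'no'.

E1 row counts bottom-up:
  S → 5
  γ[h; COUNT(*)→g](S) → 4
  γ[g; MAX(h)→b](γ[h; COUNT(*)→g](S)) → 2
  S → 5
  (γ[g; MAX(h)→b](γ[h; COUNT(*)→g](S)) ⋈[b=h] S) → 3
E2 row counts bottom-up:
  S → 5
  S → 5
  γ[h; COUNT(*)→g](S) → 4
  γ[g; MAX(h)→b](γ[h; COUNT(*)→g](S)) → 2
  (S ⋈[h=b] γ[g; MAX(h)→b](γ[h; COUNT(*)→g](S))) → 3
  π[g,b,y,u,h]((S ⋈[h=b] γ[g; MAX(h)→b](γ[h; COUNT(*)→g](S)))) → 3

E1 and E2 produce the same multiset:
g | b | y | u | h
1 | 8 | t | t | 8
2 | 7 | q | q | 7
2 | 7 | r | s | 7

yes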